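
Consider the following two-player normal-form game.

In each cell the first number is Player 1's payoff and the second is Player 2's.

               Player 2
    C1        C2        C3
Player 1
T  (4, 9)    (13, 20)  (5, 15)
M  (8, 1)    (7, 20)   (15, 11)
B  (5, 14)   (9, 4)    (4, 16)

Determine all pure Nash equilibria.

Pure NE: (T, C2)

For each player, find the best response to each opponent profile; mutual best responses are the pure NE.
Player 1 against C1: payoffs 4, 8, 5 → best response M.
Player 1 against C2: payoffs 13, 7, 9 → best response T.
Player 1 against C3: payoffs 5, 15, 4 → best response M.
Player 2 against T: payoffs 9, 20, 15 → best response C2.
Player 2 against M: payoffs 1, 20, 11 → best response C2.
Player 2 against B: payoffs 14, 4, 16 → best response C3.
Mutual best responses: (T, C2).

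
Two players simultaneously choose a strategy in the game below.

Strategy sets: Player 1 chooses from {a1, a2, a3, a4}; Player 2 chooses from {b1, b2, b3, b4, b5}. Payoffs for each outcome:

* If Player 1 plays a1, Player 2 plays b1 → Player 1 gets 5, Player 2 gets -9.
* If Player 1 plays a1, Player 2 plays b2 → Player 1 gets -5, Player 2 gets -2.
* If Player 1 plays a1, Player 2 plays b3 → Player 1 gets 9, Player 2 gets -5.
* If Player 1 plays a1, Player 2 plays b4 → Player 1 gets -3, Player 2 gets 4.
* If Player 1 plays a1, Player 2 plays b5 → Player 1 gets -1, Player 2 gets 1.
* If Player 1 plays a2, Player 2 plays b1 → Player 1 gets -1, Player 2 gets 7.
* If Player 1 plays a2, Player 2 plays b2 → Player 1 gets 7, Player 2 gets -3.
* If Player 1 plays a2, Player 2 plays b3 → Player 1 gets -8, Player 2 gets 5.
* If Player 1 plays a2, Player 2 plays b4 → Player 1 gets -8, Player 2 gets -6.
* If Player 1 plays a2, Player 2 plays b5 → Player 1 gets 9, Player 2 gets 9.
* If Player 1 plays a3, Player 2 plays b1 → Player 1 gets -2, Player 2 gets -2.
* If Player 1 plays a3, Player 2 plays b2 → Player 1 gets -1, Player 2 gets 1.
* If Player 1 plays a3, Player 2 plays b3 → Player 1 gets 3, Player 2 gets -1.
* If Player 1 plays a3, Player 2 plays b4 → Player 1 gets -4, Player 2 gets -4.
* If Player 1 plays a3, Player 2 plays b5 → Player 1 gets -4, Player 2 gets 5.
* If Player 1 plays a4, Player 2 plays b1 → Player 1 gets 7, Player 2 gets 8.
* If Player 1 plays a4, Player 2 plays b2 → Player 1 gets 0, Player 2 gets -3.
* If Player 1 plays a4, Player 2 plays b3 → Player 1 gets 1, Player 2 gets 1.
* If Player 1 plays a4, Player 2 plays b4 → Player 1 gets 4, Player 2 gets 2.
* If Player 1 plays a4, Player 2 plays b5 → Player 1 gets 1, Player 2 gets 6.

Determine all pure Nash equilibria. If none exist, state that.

Mark each player's best response to every combination of opponents' strategies; a profile where every player is best-responding is a pure Nash equilibrium.
Player 1 against b1: payoffs 5, -1, -2, 7 → best response a4.
Player 1 against b2: payoffs -5, 7, -1, 0 → best response a2.
Player 1 against b3: payoffs 9, -8, 3, 1 → best response a1.
Player 1 against b4: payoffs -3, -8, -4, 4 → best response a4.
Player 1 against b5: payoffs -1, 9, -4, 1 → best response a2.
Player 2 against a1: payoffs -9, -2, -5, 4, 1 → best response b4.
Player 2 against a2: payoffs 7, -3, 5, -6, 9 → best response b5.
Player 2 against a3: payoffs -2, 1, -1, -4, 5 → best response b5.
Player 2 against a4: payoffs 8, -3, 1, 2, 6 → best response b1.
Mutual best responses: (a2, b5); (a4, b1).

Pure-strategy Nash equilibria: (a2, b5); (a4, b1)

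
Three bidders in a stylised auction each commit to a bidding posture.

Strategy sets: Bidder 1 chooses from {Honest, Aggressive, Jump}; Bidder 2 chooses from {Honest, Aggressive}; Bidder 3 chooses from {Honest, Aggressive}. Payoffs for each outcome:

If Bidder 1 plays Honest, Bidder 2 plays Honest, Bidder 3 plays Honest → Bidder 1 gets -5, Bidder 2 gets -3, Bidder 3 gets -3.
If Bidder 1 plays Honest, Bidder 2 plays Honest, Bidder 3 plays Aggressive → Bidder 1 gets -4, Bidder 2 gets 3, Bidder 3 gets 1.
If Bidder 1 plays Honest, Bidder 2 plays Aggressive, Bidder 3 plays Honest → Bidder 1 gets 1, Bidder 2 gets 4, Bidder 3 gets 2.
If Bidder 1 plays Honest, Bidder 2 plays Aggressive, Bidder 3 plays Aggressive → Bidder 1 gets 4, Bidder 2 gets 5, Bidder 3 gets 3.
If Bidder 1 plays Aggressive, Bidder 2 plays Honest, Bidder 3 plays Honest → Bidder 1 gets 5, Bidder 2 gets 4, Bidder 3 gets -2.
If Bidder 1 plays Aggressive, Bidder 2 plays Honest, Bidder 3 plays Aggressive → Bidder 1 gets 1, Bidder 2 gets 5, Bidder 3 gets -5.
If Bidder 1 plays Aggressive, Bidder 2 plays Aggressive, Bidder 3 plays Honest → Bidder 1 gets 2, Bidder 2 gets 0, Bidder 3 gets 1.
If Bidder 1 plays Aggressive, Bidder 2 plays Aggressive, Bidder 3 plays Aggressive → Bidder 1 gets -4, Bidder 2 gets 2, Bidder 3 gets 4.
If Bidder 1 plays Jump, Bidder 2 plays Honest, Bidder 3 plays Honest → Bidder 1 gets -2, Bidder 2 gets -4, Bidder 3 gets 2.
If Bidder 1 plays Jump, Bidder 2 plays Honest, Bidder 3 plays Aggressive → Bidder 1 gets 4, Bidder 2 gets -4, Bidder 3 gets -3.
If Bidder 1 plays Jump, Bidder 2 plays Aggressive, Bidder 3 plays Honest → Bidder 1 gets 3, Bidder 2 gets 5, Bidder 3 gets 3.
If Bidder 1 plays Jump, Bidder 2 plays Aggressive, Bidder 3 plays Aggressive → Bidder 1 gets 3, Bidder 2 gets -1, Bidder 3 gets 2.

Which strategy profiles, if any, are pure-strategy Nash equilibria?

(Honest, Honest, Honest): Bidder 1 can switch to Aggressive (-5 → 5). Not NE.
(Honest, Honest, Aggressive): Bidder 1 can switch to Aggressive (-4 → 1). Not NE.
(Honest, Aggressive, Honest): Bidder 1 can switch to Aggressive (1 → 2). Not NE.
(Honest, Aggressive, Aggressive): Bidder 1 gets 4, best alternative 3; Bidder 2 gets 5, best alternative 3; Bidder 3 gets 3, best alternative 2. No profitable deviation — NE.
(Aggressive, Honest, Honest): Bidder 1 gets 5, best alternative -2; Bidder 2 gets 4, best alternative 0; Bidder 3 gets -2, best alternative -5. No profitable deviation — NE.
(Aggressive, Honest, Aggressive): Bidder 1 can switch to Jump (1 → 4). Not NE.
(Aggressive, Aggressive, Honest): Bidder 1 can switch to Jump (2 → 3). Not NE.
(Aggressive, Aggressive, Aggressive): Bidder 1 can switch to Honest (-4 → 4). Not NE.
(Jump, Honest, Honest): Bidder 1 can switch to Aggressive (-2 → 5). Not NE.
(Jump, Honest, Aggressive): Bidder 2 can switch to Aggressive (-4 → -1). Not NE.
(Jump, Aggressive, Honest): Bidder 1 gets 3, best alternative 2; Bidder 2 gets 5, best alternative -4; Bidder 3 gets 3, best alternative 2. No profitable deviation — NE.
(Jump, Aggressive, Aggressive): Bidder 1 can switch to Honest (3 → 4). Not NE.

The pure Nash equilibria are (Honest, Aggressive, Aggressive); (Aggressive, Honest, Honest); (Jump, Aggressive, Honest).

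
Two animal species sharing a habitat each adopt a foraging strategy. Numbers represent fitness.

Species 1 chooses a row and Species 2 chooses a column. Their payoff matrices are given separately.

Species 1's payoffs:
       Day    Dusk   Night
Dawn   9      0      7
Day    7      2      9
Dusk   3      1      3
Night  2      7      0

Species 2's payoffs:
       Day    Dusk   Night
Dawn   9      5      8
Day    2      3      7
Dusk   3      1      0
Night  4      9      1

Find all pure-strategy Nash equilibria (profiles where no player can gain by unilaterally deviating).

(Dawn, Day); (Day, Night); (Night, Dusk)

Mark each player's best response to every combination of opponents' strategies; a profile where every player is best-responding is a pure Nash equilibrium.
Species 1 against Day: payoffs 9, 7, 3, 2 → best response Dawn.
Species 1 against Dusk: payoffs 0, 2, 1, 7 → best response Night.
Species 1 against Night: payoffs 7, 9, 3, 0 → best response Day.
Species 2 against Dawn: payoffs 9, 5, 8 → best response Day.
Species 2 against Day: payoffs 2, 3, 7 → best response Night.
Species 2 against Dusk: payoffs 3, 1, 0 → best response Day.
Species 2 against Night: payoffs 4, 9, 1 → best response Dusk.
Mutual best responses: (Dawn, Day); (Day, Night); (Night, Dusk).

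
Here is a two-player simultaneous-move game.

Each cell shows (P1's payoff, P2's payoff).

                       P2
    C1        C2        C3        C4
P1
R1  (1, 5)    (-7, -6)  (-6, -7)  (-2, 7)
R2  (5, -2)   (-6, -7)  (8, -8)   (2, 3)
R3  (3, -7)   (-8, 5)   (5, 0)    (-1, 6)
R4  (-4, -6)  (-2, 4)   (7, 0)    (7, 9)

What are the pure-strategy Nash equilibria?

(R1, C1): P1 can switch to R2 (1 → 5). Not NE.
(R1, C2): P1 can switch to R2 (-7 → -6). Not NE.
(R1, C3): P1 can switch to R2 (-6 → 8). Not NE.
(R1, C4): P1 can switch to R2 (-2 → 2). Not NE.
(R2, C1): P2 can switch to C4 (-2 → 3). Not NE.
(R2, C2): P1 can switch to R4 (-6 → -2). Not NE.
(R4, C4): P1 gets 7, best alternative 2; P2 gets 9, best alternative 4. No profitable deviation — NE.
(The remaining 9 profiles each have a profitable deviation by the same check.)

The unique pure-strategy Nash equilibrium is (R4, C4).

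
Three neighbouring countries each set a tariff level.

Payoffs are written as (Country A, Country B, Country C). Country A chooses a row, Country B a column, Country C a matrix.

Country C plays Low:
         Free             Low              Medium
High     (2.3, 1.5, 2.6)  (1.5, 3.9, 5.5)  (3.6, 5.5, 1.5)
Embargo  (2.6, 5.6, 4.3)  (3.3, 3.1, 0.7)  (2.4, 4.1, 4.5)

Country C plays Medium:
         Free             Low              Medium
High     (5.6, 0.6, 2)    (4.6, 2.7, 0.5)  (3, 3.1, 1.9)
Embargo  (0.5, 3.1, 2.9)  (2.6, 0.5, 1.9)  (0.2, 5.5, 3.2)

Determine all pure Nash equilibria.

Pure-strategy Nash equilibria: (High, Medium, Medium); (Embargo, Free, Low)

Mark each player's best response to every combination of opponents' strategies; a profile where every player is best-responding is a pure Nash equilibrium.
Country A against (Free, Low): payoffs 2.3, 2.6 → best response Embargo.
Country A against (Free, Medium): payoffs 5.6, 0.5 → best response High.
Country A against (Low, Low): payoffs 1.5, 3.3 → best response Embargo.
Country A against (Low, Medium): payoffs 4.6, 2.6 → best response High.
Country A against (Medium, Low): payoffs 3.6, 2.4 → best response High.
Country A against (Medium, Medium): payoffs 3, 0.2 → best response High.
Country B against (High, Low): payoffs 1.5, 3.9, 5.5 → best response Medium.
Country B against (High, Medium): payoffs 0.6, 2.7, 3.1 → best response Medium.
Country B against (Embargo, Low): payoffs 5.6, 3.1, 4.1 → best response Free.
Country B against (Embargo, Medium): payoffs 3.1, 0.5, 5.5 → best response Medium.
Country C against (High, Free): payoffs 2.6, 2 → best response Low.
Country C against (High, Low): payoffs 5.5, 0.5 → best response Low.
Country C against (High, Medium): payoffs 1.5, 1.9 → best response Medium.
Country C against (Embargo, Free): payoffs 4.3, 2.9 → best response Low.
Country C against (Embargo, Low): payoffs 0.7, 1.9 → best response Medium.
Country C against (Embargo, Medium): payoffs 4.5, 3.2 → best response Low.
Mutual best responses: (High, Medium, Medium); (Embargo, Free, Low).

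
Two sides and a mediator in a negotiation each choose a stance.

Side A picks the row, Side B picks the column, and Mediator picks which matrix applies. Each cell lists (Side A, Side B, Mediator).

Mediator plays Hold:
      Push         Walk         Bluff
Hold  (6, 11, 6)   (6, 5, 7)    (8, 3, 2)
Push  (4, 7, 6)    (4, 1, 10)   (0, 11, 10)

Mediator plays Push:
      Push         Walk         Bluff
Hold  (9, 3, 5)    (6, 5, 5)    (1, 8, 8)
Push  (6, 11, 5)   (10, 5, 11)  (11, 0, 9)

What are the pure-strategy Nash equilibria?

For each strategy profile, look for a profitable unilateral deviation.
(Hold, Push, Hold): Side A gets 6, best alternative 4; Side B gets 11, best alternative 5; Mediator gets 6, best alternative 5. No profitable deviation — NE.
(Hold, Push, Push): Side B can switch to Walk (3 → 5). Not NE.
(Hold, Walk, Hold): Side B can switch to Push (5 → 11). Not NE.
(Hold, Walk, Push): Side A can switch to Push (6 → 10). Not NE.
(Hold, Bluff, Hold): Side B can switch to Push (3 → 11). Not NE.
(Hold, Bluff, Push): Side A can switch to Push (1 → 11). Not NE.
(Push, Push, Hold): Side A can switch to Hold (4 → 6). Not NE.
(Push, Push, Push): Side A can switch to Hold (6 → 9). Not NE.
(Push, Walk, Hold): Side A can switch to Hold (4 → 6). Not NE.
(The remaining 3 profiles each have a profitable deviation by the same check.)

The unique pure-strategy Nash equilibrium is (Hold, Push, Hold).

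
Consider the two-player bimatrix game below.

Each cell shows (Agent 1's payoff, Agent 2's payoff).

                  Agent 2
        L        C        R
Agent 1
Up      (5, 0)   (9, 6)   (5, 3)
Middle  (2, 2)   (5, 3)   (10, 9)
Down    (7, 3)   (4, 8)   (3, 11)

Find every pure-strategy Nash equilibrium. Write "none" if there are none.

Pure-strategy Nash equilibria: (Up, C); (Middle, R)

Agent 1 against L: payoffs 5, 2, 7 → best response Down.
Agent 1 against C: payoffs 9, 5, 4 → best response Up.
Agent 1 against R: payoffs 5, 10, 3 → best response Middle.
Agent 2 against Up: payoffs 0, 6, 3 → best response C.
Agent 2 against Middle: payoffs 2, 3, 9 → best response R.
Agent 2 against Down: payoffs 3, 8, 11 → best response R.
Mutual best responses: (Up, C); (Middle, R).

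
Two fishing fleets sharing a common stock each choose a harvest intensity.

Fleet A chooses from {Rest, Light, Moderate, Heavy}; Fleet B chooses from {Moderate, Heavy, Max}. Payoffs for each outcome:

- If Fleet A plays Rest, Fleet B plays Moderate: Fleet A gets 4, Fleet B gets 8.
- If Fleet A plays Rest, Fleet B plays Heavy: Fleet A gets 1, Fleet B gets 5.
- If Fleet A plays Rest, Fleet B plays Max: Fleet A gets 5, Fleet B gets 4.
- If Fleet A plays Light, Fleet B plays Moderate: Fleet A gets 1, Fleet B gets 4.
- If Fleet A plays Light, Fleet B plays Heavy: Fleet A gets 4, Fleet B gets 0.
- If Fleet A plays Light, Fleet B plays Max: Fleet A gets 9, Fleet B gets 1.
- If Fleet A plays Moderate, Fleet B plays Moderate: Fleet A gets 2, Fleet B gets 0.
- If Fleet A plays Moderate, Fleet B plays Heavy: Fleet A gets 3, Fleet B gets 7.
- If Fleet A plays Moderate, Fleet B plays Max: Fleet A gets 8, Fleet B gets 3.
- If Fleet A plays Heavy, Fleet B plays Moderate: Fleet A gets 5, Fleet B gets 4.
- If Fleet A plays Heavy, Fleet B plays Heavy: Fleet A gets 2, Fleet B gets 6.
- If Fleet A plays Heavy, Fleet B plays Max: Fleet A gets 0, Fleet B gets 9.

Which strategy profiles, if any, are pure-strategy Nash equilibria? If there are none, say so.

No pure-strategy Nash equilibrium.

(Rest, Moderate): Fleet A can switch to Heavy (4 → 5). Not NE.
(Rest, Heavy): Fleet A can switch to Light (1 → 4). Not NE.
(Rest, Max): Fleet A can switch to Light (5 → 9). Not NE.
(Light, Moderate): Fleet A can switch to Rest (1 → 4). Not NE.
(Light, Heavy): Fleet B can switch to Moderate (0 → 4). Not NE.
(Light, Max): Fleet B can switch to Moderate (1 → 4). Not NE.
(The remaining 6 profiles each have a profitable deviation by the same check.)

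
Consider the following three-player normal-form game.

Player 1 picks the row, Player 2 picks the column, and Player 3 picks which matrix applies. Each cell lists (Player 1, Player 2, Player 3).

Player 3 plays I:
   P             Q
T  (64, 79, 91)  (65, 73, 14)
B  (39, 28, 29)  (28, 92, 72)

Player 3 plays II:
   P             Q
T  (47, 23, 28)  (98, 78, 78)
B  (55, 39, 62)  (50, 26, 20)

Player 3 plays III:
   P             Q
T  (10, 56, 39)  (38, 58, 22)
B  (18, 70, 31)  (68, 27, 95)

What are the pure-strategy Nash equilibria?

(T, P, I) and (T, Q, II) and (B, P, II)

Player 1 against (P, I): payoffs 64, 39 → best response T.
Player 1 against (P, II): payoffs 47, 55 → best response B.
Player 1 against (P, III): payoffs 10, 18 → best response B.
Player 1 against (Q, I): payoffs 65, 28 → best response T.
Player 1 against (Q, II): payoffs 98, 50 → best response T.
Player 1 against (Q, III): payoffs 38, 68 → best response B.
Player 2 against (T, I): payoffs 79, 73 → best response P.
Player 2 against (T, II): payoffs 23, 78 → best response Q.
Player 2 against (T, III): payoffs 56, 58 → best response Q.
Player 2 against (B, I): payoffs 28, 92 → best response Q.
Player 2 against (B, II): payoffs 39, 26 → best response P.
Player 2 against (B, III): payoffs 70, 27 → best response P.
Player 3 against (T, P): payoffs 91, 28, 39 → best response I.
Player 3 against (T, Q): payoffs 14, 78, 22 → best response II.
Player 3 against (B, P): payoffs 29, 62, 31 → best response II.
Player 3 against (B, Q): payoffs 72, 20, 95 → best response III.
Mutual best responses: (T, P, I); (T, Q, II); (B, P, II).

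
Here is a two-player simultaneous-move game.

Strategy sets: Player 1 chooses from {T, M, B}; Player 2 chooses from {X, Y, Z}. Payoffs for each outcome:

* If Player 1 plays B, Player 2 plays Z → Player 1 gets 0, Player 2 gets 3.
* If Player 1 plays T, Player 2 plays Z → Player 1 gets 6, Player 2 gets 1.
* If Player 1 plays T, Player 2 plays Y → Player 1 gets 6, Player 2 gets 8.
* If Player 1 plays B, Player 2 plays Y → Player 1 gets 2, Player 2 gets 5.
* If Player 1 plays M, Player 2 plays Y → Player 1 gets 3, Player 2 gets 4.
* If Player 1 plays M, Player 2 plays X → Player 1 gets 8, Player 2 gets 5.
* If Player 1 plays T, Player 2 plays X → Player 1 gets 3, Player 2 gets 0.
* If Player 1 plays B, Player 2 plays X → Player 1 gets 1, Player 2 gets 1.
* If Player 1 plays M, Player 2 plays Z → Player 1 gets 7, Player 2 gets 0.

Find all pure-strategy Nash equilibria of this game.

Mark each player's best response to every combination of opponents' strategies; a profile where every player is best-responding is a pure Nash equilibrium.
Player 1 against X: payoffs 3, 8, 1 → best response M.
Player 1 against Y: payoffs 6, 3, 2 → best response T.
Player 1 against Z: payoffs 6, 7, 0 → best response M.
Player 2 against T: payoffs 0, 8, 1 → best response Y.
Player 2 against M: payoffs 5, 4, 0 → best response X.
Player 2 against B: payoffs 1, 5, 3 → best response Y.
Mutual best responses: (T, Y); (M, X).

(T, Y); (M, X)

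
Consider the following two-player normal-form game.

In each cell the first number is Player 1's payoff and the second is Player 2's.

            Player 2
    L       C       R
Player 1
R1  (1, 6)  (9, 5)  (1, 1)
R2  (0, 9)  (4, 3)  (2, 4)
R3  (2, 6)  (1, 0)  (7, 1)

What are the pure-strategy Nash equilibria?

Player 1 against L: payoffs 1, 0, 2 → best response R3.
Player 1 against C: payoffs 9, 4, 1 → best response R1.
Player 1 against R: payoffs 1, 2, 7 → best response R3.
Player 2 against R1: payoffs 6, 5, 1 → best response L.
Player 2 against R2: payoffs 9, 3, 4 → best response L.
Player 2 against R3: payoffs 6, 0, 1 → best response L.
Mutual best responses: (R3, L).

The unique pure-strategy Nash equilibrium is (R3, L).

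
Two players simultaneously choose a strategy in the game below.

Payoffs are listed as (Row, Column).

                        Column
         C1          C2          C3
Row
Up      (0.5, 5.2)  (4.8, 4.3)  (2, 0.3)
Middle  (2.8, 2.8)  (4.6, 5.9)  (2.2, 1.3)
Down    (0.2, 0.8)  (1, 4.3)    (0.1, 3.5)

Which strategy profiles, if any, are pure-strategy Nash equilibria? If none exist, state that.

No pure-strategy Nash equilibrium.

Row against C1: payoffs 0.5, 2.8, 0.2 → best response Middle.
Row against C2: payoffs 4.8, 4.6, 1 → best response Up.
Row against C3: payoffs 2, 2.2, 0.1 → best response Middle.
Column against Up: payoffs 5.2, 4.3, 0.3 → best response C1.
Column against Middle: payoffs 2.8, 5.9, 1.3 → best response C2.
Column against Down: payoffs 0.8, 4.3, 3.5 → best response C2.
No profile is a mutual best response for all players.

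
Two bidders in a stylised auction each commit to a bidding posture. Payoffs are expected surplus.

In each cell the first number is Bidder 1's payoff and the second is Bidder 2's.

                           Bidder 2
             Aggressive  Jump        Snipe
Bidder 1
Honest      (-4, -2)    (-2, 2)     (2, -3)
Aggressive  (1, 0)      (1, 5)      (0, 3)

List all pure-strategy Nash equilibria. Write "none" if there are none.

Bidder 1 against Aggressive: payoffs -4, 1 → best response Aggressive.
Bidder 1 against Jump: payoffs -2, 1 → best response Aggressive.
Bidder 1 against Snipe: payoffs 2, 0 → best response Honest.
Bidder 2 against Honest: payoffs -2, 2, -3 → best response Jump.
Bidder 2 against Aggressive: payoffs 0, 5, 3 → best response Jump.
Mutual best responses: (Aggressive, Jump).

(Aggressive, Jump)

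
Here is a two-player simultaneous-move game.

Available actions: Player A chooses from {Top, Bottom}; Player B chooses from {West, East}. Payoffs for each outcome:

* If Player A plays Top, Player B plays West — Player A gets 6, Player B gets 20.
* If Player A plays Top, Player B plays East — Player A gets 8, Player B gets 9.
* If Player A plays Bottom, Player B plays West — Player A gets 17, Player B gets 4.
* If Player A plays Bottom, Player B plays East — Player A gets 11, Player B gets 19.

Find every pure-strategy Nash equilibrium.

Player A against West: payoffs 6, 17 → best response Bottom.
Player A against East: payoffs 8, 11 → best response Bottom.
Player B against Top: payoffs 20, 9 → best response West.
Player B against Bottom: payoffs 4, 19 → best response East.
Mutual best responses: (Bottom, East).

The unique pure-strategy Nash equilibrium is (Bottom, East).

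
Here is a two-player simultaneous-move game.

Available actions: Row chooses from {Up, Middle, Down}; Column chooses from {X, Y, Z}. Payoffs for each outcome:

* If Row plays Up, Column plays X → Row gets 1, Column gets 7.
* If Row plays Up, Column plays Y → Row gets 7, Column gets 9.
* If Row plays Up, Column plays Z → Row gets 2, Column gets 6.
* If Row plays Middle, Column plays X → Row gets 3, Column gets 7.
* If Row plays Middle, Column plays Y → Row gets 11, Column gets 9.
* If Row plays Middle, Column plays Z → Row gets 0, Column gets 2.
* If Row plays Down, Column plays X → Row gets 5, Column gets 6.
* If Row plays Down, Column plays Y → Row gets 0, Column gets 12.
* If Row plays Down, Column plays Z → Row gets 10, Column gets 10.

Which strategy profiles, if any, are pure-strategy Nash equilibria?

Row against X: payoffs 1, 3, 5 → best response Down.
Row against Y: payoffs 7, 11, 0 → best response Middle.
Row against Z: payoffs 2, 0, 10 → best response Down.
Column against Up: payoffs 7, 9, 6 → best response Y.
Column against Middle: payoffs 7, 9, 2 → best response Y.
Column against Down: payoffs 6, 12, 10 → best response Y.
Mutual best responses: (Middle, Y).

(Middle, Y)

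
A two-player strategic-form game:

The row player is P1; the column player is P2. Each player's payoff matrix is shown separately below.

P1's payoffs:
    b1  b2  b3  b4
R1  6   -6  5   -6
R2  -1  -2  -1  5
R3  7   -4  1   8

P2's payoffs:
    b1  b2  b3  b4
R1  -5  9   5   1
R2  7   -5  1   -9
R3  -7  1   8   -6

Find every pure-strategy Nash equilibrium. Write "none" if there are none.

P1 against b1: payoffs 6, -1, 7 → best response R3.
P1 against b2: payoffs -6, -2, -4 → best response R2.
P1 against b3: payoffs 5, -1, 1 → best response R1.
P1 against b4: payoffs -6, 5, 8 → best response R3.
P2 against R1: payoffs -5, 9, 5, 1 → best response b2.
P2 against R2: payoffs 7, -5, 1, -9 → best response b1.
P2 against R3: payoffs -7, 1, 8, -6 → best response b3.
No profile is a mutual best response for all players.

There is no pure-strategy Nash equilibrium.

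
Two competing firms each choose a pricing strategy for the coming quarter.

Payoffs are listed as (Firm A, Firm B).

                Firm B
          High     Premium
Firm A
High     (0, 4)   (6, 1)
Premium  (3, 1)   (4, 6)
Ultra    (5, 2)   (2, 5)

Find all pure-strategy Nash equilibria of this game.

This game has no pure Nash equilibrium.

Mark each player's best response to every combination of opponents' strategies; a profile where every player is best-responding is a pure Nash equilibrium.
Firm A against High: payoffs 0, 3, 5 → best response Ultra.
Firm A against Premium: payoffs 6, 4, 2 → best response High.
Firm B against High: payoffs 4, 1 → best response High.
Firm B against Premium: payoffs 1, 6 → best response Premium.
Firm B against Ultra: payoffs 2, 5 → best response Premium.
No profile is a mutual best response for all players.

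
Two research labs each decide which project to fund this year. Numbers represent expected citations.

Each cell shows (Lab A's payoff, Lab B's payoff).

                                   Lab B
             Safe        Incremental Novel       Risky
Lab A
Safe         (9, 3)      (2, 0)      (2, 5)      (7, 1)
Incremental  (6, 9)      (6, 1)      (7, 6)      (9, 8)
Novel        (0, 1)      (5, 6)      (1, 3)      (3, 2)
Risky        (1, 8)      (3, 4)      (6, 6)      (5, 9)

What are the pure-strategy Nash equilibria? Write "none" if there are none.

Lab A against Safe: payoffs 9, 6, 0, 1 → best response Safe.
Lab A against Incremental: payoffs 2, 6, 5, 3 → best response Incremental.
Lab A against Novel: payoffs 2, 7, 1, 6 → best response Incremental.
Lab A against Risky: payoffs 7, 9, 3, 5 → best response Incremental.
Lab B against Safe: payoffs 3, 0, 5, 1 → best response Novel.
Lab B against Incremental: payoffs 9, 1, 6, 8 → best response Safe.
Lab B against Novel: payoffs 1, 6, 3, 2 → best response Incremental.
Lab B against Risky: payoffs 8, 4, 6, 9 → best response Risky.
No profile is a mutual best response for all players.

There is no pure-strategy Nash equilibrium.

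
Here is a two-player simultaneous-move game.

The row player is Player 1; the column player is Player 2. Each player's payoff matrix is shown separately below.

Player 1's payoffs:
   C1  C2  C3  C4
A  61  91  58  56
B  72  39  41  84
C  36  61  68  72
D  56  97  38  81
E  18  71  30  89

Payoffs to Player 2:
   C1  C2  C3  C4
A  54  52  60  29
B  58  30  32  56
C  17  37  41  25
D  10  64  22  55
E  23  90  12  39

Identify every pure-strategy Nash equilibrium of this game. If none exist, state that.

Player 1 against C1: payoffs 61, 72, 36, 56, 18 → best response B.
Player 1 against C2: payoffs 91, 39, 61, 97, 71 → best response D.
Player 1 against C3: payoffs 58, 41, 68, 38, 30 → best response C.
Player 1 against C4: payoffs 56, 84, 72, 81, 89 → best response E.
Player 2 against A: payoffs 54, 52, 60, 29 → best response C3.
Player 2 against B: payoffs 58, 30, 32, 56 → best response C1.
Player 2 against C: payoffs 17, 37, 41, 25 → best response C3.
Player 2 against D: payoffs 10, 64, 22, 55 → best response C2.
Player 2 against E: payoffs 23, 90, 12, 39 → best response C2.
Mutual best responses: (B, C1); (C, C3); (D, C2).

The pure Nash equilibria are (B, C1), (C, C3), (D, C2).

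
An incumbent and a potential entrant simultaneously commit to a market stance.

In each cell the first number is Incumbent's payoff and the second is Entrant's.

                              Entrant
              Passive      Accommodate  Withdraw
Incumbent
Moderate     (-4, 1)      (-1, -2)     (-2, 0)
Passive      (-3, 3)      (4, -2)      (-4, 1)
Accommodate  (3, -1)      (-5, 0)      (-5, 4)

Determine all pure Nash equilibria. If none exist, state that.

(Moderate, Passive): Incumbent can switch to Passive (-4 → -3). Not NE.
(Moderate, Accommodate): Incumbent can switch to Passive (-1 → 4). Not NE.
(Moderate, Withdraw): Entrant can switch to Passive (0 → 1). Not NE.
(Passive, Passive): Incumbent can switch to Accommodate (-3 → 3). Not NE.
(Passive, Accommodate): Entrant can switch to Passive (-2 → 3). Not NE.
(Passive, Withdraw): Incumbent can switch to Moderate (-4 → -2). Not NE.
(Accommodate, Passive): Entrant can switch to Accommodate (-1 → 0). Not NE.
(Accommodate, Accommodate): Incumbent can switch to Moderate (-5 → -1). Not NE.
(Accommodate, Withdraw): Incumbent can switch to Moderate (-5 → -2). Not NE.

No pure-strategy Nash equilibrium.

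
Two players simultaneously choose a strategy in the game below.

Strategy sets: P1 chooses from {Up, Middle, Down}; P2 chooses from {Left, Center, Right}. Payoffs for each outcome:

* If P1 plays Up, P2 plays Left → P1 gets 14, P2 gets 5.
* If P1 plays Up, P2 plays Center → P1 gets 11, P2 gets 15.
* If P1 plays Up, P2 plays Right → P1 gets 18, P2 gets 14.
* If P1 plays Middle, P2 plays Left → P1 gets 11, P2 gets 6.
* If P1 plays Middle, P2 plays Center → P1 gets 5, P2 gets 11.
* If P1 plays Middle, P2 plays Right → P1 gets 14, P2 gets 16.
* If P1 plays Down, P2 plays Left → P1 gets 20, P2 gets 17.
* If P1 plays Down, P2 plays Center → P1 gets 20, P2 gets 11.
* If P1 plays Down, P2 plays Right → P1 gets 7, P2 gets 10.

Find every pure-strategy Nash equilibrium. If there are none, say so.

(Down, Left)

Check each profile: it is a Nash equilibrium iff no player can strictly gain by switching unilaterally.
(Up, Left): P1 can switch to Down (14 → 20). Not NE.
(Up, Center): P1 can switch to Down (11 → 20). Not NE.
(Up, Right): P2 can switch to Center (14 → 15). Not NE.
(Middle, Left): P1 can switch to Up (11 → 14). Not NE.
(Middle, Center): P1 can switch to Up (5 → 11). Not NE.
(Middle, Right): P1 can switch to Up (14 → 18). Not NE.
(Down, Left): P1 gets 20, best alternative 14; P2 gets 17, best alternative 11. No profitable deviation — NE.
(Down, Center): P2 can switch to Left (11 → 17). Not NE.
(Down, Right): P1 can switch to Up (7 → 18). Not NE.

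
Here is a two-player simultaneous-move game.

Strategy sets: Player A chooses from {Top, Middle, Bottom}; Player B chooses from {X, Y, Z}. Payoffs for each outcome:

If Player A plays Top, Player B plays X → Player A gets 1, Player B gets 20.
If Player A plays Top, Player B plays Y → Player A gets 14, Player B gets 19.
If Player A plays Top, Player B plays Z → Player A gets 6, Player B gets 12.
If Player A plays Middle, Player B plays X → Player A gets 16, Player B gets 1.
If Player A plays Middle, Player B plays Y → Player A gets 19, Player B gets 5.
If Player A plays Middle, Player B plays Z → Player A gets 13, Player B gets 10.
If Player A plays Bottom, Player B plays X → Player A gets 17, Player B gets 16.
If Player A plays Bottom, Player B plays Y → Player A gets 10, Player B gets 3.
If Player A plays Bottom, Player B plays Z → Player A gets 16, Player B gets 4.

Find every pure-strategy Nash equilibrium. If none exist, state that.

(Top, X): Player A can switch to Middle (1 → 16). Not NE.
(Top, Y): Player A can switch to Middle (14 → 19). Not NE.
(Top, Z): Player A can switch to Middle (6 → 13). Not NE.
(Middle, X): Player A can switch to Bottom (16 → 17). Not NE.
(Middle, Y): Player B can switch to Z (5 → 10). Not NE.
(Middle, Z): Player A can switch to Bottom (13 → 16). Not NE.
(Bottom, X): Player A gets 17, best alternative 16; Player B gets 16, best alternative 4. No profitable deviation — NE.
(Bottom, Y): Player A can switch to Top (10 → 14). Not NE.
(Bottom, Z): Player B can switch to X (4 → 16). Not NE.

The unique pure-strategy Nash equilibrium is (Bottom, X).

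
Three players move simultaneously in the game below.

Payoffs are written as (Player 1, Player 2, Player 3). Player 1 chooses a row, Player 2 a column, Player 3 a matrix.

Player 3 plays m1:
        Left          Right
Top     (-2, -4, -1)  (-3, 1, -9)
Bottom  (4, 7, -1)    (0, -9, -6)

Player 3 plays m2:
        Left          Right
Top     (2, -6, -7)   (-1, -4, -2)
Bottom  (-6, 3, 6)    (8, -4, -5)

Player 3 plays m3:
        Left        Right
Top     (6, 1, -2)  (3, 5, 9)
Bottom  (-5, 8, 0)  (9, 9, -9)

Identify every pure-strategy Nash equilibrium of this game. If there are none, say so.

Player 1 against (Left, m1): payoffs -2, 4 → best response Bottom.
Player 1 against (Left, m2): payoffs 2, -6 → best response Top.
Player 1 against (Left, m3): payoffs 6, -5 → best response Top.
Player 1 against (Right, m1): payoffs -3, 0 → best response Bottom.
Player 1 against (Right, m2): payoffs -1, 8 → best response Bottom.
Player 1 against (Right, m3): payoffs 3, 9 → best response Bottom.
Player 2 against (Top, m1): payoffs -4, 1 → best response Right.
Player 2 against (Top, m2): payoffs -6, -4 → best response Right.
Player 2 against (Top, m3): payoffs 1, 5 → best response Right.
Player 2 against (Bottom, m1): payoffs 7, -9 → best response Left.
Player 2 against (Bottom, m2): payoffs 3, -4 → best response Left.
Player 2 against (Bottom, m3): payoffs 8, 9 → best response Right.
Player 3 against (Top, Left): payoffs -1, -7, -2 → best response m1.
Player 3 against (Top, Right): payoffs -9, -2, 9 → best response m3.
Player 3 against (Bottom, Left): payoffs -1, 6, 0 → best response m2.
Player 3 against (Bottom, Right): payoffs -6, -5, -9 → best response m2.
No profile is a mutual best response for all players.

none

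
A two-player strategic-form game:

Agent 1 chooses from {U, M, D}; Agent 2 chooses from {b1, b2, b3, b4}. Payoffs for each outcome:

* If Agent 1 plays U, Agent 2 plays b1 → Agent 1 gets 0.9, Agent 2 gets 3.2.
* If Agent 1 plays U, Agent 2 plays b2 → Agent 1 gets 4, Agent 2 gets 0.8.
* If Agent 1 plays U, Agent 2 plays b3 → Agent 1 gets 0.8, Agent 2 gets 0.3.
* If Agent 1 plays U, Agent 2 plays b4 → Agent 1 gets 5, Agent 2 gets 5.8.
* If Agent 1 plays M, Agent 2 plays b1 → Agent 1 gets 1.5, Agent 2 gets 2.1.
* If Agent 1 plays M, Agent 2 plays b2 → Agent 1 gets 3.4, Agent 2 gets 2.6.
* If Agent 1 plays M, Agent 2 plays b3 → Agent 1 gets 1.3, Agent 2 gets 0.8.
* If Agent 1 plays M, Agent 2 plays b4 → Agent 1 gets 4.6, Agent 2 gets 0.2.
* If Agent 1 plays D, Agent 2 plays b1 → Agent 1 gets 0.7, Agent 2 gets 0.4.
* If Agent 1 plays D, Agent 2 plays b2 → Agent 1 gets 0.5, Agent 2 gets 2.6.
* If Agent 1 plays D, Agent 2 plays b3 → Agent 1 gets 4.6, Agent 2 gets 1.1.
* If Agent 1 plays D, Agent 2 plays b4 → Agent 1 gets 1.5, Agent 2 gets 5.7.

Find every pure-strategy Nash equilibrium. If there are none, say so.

(U, b4)

Agent 1 against b1: payoffs 0.9, 1.5, 0.7 → best response M.
Agent 1 against b2: payoffs 4, 3.4, 0.5 → best response U.
Agent 1 against b3: payoffs 0.8, 1.3, 4.6 → best response D.
Agent 1 against b4: payoffs 5, 4.6, 1.5 → best response U.
Agent 2 against U: payoffs 3.2, 0.8, 0.3, 5.8 → best response b4.
Agent 2 against M: payoffs 2.1, 2.6, 0.8, 0.2 → best response b2.
Agent 2 against D: payoffs 0.4, 2.6, 1.1, 5.7 → best response b4.
Mutual best responses: (U, b4).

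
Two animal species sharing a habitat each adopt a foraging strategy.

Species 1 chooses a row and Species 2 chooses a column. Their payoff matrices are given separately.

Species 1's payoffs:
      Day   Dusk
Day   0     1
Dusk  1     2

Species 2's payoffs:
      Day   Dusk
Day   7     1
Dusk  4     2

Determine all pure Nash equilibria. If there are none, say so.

Check each profile: it is a Nash equilibrium iff no player can strictly gain by switching unilaterally.
(Day, Day): Species 1 can switch to Dusk (0 → 1). Not NE.
(Day, Dusk): Species 1 can switch to Dusk (1 → 2). Not NE.
(Dusk, Day): Species 1 gets 1, best alternative 0; Species 2 gets 4, best alternative 2. No profitable deviation — NE.
(Dusk, Dusk): Species 2 can switch to Day (2 → 4). Not NE.

(Dusk, Day)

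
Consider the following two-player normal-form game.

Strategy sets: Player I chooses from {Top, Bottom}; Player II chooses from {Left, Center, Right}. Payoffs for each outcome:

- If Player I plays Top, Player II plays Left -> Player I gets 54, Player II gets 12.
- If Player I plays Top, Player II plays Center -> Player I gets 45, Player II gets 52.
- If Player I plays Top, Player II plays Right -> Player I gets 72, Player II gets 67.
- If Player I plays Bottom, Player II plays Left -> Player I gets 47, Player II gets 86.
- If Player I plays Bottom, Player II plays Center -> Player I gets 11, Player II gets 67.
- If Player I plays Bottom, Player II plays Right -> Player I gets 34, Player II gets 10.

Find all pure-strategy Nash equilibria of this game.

(Top, Left): Player II can switch to Center (12 → 52). Not NE.
(Top, Center): Player II can switch to Right (52 → 67). Not NE.
(Top, Right): Player I gets 72, best alternative 34; Player II gets 67, best alternative 52. No profitable deviation — NE.
(Bottom, Left): Player I can switch to Top (47 → 54). Not NE.
(Bottom, Center): Player I can switch to Top (11 → 45). Not NE.
(Bottom, Right): Player I can switch to Top (34 → 72). Not NE.

The unique pure-strategy Nash equilibrium is (Top, Right).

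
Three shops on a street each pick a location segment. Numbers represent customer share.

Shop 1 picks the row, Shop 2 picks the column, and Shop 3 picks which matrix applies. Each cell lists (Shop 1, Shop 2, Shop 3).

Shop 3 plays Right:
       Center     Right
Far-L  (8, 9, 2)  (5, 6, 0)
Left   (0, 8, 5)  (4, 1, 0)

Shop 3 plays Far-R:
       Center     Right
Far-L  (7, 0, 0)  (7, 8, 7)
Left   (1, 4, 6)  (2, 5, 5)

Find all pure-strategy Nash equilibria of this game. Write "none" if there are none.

(Far-L, Center, Right): Shop 1 gets 8, best alternative 0; Shop 2 gets 9, best alternative 6; Shop 3 gets 2, best alternative 0. No profitable deviation — NE.
(Far-L, Center, Far-R): Shop 2 can switch to Right (0 → 8). Not NE.
(Far-L, Right, Right): Shop 2 can switch to Center (6 → 9). Not NE.
(Far-L, Right, Far-R): Shop 1 gets 7, best alternative 2; Shop 2 gets 8, best alternative 0; Shop 3 gets 7, best alternative 0. No profitable deviation — NE.
(Left, Center, Right): Shop 1 can switch to Far-L (0 → 8). Not NE.
(Left, Center, Far-R): Shop 1 can switch to Far-L (1 → 7). Not NE.
(Left, Right, Right): Shop 1 can switch to Far-L (4 → 5). Not NE.
(Left, Right, Far-R): Shop 1 can switch to Far-L (2 → 7). Not NE.

(Far-L, Center, Right) and (Far-L, Right, Far-R)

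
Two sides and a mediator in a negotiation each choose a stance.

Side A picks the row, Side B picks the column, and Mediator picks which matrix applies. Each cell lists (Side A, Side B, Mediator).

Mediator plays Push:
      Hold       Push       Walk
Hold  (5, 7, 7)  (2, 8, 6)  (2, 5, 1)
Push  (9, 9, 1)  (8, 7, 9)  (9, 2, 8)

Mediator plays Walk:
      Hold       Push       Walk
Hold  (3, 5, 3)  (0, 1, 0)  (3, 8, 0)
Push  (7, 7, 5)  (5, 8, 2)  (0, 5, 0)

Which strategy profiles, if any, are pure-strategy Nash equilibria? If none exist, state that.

This game has no pure Nash equilibrium.

(Hold, Hold, Push): Side A can switch to Push (5 → 9). Not NE.
(Hold, Hold, Walk): Side A can switch to Push (3 → 7). Not NE.
(Hold, Push, Push): Side A can switch to Push (2 → 8). Not NE.
(Hold, Push, Walk): Side A can switch to Push (0 → 5). Not NE.
(Hold, Walk, Push): Side A can switch to Push (2 → 9). Not NE.
(Hold, Walk, Walk): Mediator can switch to Push (0 → 1). Not NE.
(Push, Hold, Push): Mediator can switch to Walk (1 → 5). Not NE.
(Push, Hold, Walk): Side B can switch to Push (7 → 8). Not NE.
(Push, Push, Push): Side B can switch to Hold (7 → 9). Not NE.
(Push, Push, Walk): Mediator can switch to Push (2 → 9). Not NE.
(Push, Walk, Push): Side B can switch to Hold (2 → 9). Not NE.
(Push, Walk, Walk): Side A can switch to Hold (0 → 3). Not NE.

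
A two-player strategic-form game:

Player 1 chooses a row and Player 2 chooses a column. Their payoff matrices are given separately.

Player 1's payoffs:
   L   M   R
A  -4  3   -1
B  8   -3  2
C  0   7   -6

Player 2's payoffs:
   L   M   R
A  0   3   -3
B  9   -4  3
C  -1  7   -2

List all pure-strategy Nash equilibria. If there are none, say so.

Player 1 against L: payoffs -4, 8, 0 → best response B.
Player 1 against M: payoffs 3, -3, 7 → best response C.
Player 1 against R: payoffs -1, 2, -6 → best response B.
Player 2 against A: payoffs 0, 3, -3 → best response M.
Player 2 against B: payoffs 9, -4, 3 → best response L.
Player 2 against C: payoffs -1, 7, -2 → best response M.
Mutual best responses: (B, L); (C, M).

The pure Nash equilibria are (B, L), (C, M).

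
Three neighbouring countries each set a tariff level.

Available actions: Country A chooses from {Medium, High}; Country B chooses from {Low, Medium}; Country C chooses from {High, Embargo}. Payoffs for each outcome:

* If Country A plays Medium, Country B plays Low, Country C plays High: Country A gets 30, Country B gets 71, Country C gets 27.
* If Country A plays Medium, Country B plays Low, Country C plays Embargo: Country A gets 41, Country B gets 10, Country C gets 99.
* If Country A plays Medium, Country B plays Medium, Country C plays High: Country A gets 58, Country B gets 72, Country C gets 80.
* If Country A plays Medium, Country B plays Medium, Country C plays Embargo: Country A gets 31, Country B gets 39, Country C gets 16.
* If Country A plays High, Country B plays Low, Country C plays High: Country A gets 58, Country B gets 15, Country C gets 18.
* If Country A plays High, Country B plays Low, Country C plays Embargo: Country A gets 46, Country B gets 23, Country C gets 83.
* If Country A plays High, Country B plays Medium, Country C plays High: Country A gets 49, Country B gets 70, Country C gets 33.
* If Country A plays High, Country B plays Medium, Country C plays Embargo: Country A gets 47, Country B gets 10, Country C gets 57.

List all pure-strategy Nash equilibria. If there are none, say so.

The pure Nash equilibria are (Medium, Medium, High); (High, Low, Embargo).

(Medium, Low, High): Country A can switch to High (30 → 58). Not NE.
(Medium, Low, Embargo): Country A can switch to High (41 → 46). Not NE.
(Medium, Medium, High): Country A gets 58, best alternative 49; Country B gets 72, best alternative 71; Country C gets 80, best alternative 16. No profitable deviation — NE.
(Medium, Medium, Embargo): Country A can switch to High (31 → 47). Not NE.
(High, Low, High): Country B can switch to Medium (15 → 70). Not NE.
(High, Low, Embargo): Country A gets 46, best alternative 41; Country B gets 23, best alternative 10; Country C gets 83, best alternative 18. No profitable deviation — NE.
(High, Medium, High): Country A can switch to Medium (49 → 58). Not NE.
(High, Medium, Embargo): Country B can switch to Low (10 → 23). Not NE.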